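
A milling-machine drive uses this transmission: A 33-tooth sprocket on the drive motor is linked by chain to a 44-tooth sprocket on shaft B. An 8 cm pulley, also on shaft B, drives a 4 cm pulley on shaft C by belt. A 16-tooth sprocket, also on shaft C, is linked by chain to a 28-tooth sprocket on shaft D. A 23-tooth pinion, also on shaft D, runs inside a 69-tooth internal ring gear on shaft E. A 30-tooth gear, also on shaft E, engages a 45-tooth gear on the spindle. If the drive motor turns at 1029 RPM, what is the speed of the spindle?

Chain: ratio = 44/33 = 1.3333, so shaft B turns at 1029 / 1.3333 = 771.75 RPM.
Belt: ratio = 4/8 = 0.5, so shaft C turns at 771.75 / 0.5 = 1543.5 RPM.
Chain: ratio = 28/16 = 1.75, so shaft D turns at 1543.5 / 1.75 = 882 RPM.
Internal gear: ratio = 69/23 = 3, so shaft E turns at 882 / 3 = 294 RPM.
Gear mesh: ratio = 45/30 = 1.5, so the spindle turns at 294 / 1.5 = 196 RPM.

196 RPM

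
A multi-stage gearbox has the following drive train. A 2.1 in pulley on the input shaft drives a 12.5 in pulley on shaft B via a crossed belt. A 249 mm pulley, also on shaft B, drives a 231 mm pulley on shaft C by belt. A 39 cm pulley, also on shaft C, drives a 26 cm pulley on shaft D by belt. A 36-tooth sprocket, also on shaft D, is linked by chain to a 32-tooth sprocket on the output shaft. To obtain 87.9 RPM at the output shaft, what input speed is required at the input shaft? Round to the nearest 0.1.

287.6 RPM

Overall ratio R = 5.9524 × 0.92771 × 0.66667 × 0.88889 = 3.2723.
Required input speed = output speed × R = 87.9 × 3.2723 = 287.64 RPM.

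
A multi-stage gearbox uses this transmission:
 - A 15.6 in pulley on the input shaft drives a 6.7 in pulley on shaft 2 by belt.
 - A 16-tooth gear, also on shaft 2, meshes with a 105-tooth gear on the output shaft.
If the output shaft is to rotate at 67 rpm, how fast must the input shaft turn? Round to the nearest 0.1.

188.8 rpm

Overall ratio R = 0.42949 × 6.5625 = 2.8185.
Required input speed = output speed × R = 67 × 2.8185 = 188.84 rpm.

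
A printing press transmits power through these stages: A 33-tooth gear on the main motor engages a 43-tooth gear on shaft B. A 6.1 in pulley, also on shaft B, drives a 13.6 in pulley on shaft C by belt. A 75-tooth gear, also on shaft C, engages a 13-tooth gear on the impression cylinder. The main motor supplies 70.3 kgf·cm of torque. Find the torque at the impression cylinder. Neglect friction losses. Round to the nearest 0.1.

Gear mesh: ratio = 43/33 = 1.303; torque at shaft B = 70.3 × 1.303 = 91.603 kgf·cm.
Belt: ratio = 13.6/6.1 = 2.2295; torque at shaft C = 91.603 × 2.2295 = 204.23 kgf·cm.
Gear mesh: ratio = 13/75 = 0.17333; torque at the impression cylinder = 204.23 × 0.17333 = 35.4 kgf·cm.

35.4 kgf·cm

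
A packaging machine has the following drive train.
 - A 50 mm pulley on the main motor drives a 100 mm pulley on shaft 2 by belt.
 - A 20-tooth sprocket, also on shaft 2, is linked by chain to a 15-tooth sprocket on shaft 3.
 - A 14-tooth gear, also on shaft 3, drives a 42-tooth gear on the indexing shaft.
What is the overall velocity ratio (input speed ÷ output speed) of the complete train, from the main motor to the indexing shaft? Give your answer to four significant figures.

Each stage contributes driven/driver: belt 100/50 = 2, chain 15/20 = 0.75, gear mesh 42/14 = 3.
Overall: 2 × 0.75 × 3 = 4.5.

4.500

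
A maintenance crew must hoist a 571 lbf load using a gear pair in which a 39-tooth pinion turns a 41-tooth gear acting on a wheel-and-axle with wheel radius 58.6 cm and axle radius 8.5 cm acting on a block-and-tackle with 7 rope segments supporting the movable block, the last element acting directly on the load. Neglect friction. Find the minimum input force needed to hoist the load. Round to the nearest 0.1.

Gear pair MA = 41/39 = 1.0513.
Wheel-and-axle MA = R/r = 58.6/8.5 = 6.8941.
Block-and-tackle MA = number of supporting rope parts = 7.
Combined ideal MA = 1.0513 × 6.8941 × 7 = 50.734.
Effort = load / MA = 571 / 50.734 = 11.255 lbf.

11.3 lbf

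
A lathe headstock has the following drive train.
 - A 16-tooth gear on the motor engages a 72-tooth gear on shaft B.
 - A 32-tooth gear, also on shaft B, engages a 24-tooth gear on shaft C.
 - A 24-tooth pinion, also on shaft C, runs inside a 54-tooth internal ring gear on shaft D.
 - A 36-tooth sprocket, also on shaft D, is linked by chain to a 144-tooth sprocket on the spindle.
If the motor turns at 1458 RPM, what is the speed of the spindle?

the motor → shaft B (gear mesh, 72/16): 1458 ÷ 4.5 = 324 RPM
shaft B → shaft C (gear mesh, 24/32): 324 ÷ 0.75 = 432 RPM
shaft C → shaft D (internal gear, 54/24): 432 ÷ 2.25 = 192 RPM
shaft D → the spindle (chain, 144/36): 192 ÷ 4 = 48 RPM

48 RPM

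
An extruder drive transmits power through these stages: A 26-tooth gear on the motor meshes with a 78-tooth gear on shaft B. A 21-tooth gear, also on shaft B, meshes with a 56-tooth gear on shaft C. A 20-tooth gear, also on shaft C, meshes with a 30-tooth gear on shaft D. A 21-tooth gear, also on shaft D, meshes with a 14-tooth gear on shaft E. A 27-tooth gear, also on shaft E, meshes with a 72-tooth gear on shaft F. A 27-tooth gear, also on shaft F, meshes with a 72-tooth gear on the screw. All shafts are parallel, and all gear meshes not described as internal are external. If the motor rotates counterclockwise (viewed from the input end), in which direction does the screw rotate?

the motor → shaft B: external mesh, 1 reversal → CW.
shaft B → shaft C: external mesh, 1 reversal → CCW.
shaft C → shaft D: external mesh, 1 reversal → CW.
shaft D → shaft E: external mesh, 1 reversal → CCW.
shaft E → shaft F: external mesh, 1 reversal → CW.
shaft F → the screw: external mesh, 1 reversal → CCW.
6 reversals in total — an even number — so the screw turns the same way as the motor.

counterclockwise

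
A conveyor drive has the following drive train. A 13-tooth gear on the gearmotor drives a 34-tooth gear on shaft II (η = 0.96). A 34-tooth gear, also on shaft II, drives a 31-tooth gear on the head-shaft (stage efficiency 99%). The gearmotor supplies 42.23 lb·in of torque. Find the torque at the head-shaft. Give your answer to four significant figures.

Gear mesh: ratio = 34/13 = 2.6154; torque at shaft II = 42.23 × 2.6154 × 0.96 = 106.03 lb·in.
Gear mesh: ratio = 31/34 = 0.91176; torque at the head-shaft = 106.03 × 0.91176 × 0.99 = 95.707 lb·in.

95.71 lb·in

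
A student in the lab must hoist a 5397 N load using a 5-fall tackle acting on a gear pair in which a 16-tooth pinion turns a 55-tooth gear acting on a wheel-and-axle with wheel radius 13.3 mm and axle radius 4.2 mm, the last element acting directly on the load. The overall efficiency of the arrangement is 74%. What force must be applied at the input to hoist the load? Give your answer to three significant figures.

Block-and-tackle MA = number of supporting rope parts = 5.
Gear pair MA = 55/16 = 3.4375.
Wheel-and-axle MA = R/r = 13.3/4.2 = 3.1667.
Combined ideal MA = 5 × 3.4375 × 3.1667 = 54.427.
Actual MA = 54.427 × 0.74 = 40.276.
Effort = load / actual MA = 5397 / 40.276 = 134 N.

134 N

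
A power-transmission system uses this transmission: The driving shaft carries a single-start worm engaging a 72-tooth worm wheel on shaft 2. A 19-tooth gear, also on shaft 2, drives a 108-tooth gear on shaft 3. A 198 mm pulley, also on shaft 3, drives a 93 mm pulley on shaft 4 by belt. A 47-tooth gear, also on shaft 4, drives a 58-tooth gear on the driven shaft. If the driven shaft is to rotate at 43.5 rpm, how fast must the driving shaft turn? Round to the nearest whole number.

10319 rpm

Overall ratio R = 72 × 5.6842 × 0.4697 × 1.234 = 237.22.
Required input speed = output speed × R = 43.5 × 237.22 = 10319 rpm.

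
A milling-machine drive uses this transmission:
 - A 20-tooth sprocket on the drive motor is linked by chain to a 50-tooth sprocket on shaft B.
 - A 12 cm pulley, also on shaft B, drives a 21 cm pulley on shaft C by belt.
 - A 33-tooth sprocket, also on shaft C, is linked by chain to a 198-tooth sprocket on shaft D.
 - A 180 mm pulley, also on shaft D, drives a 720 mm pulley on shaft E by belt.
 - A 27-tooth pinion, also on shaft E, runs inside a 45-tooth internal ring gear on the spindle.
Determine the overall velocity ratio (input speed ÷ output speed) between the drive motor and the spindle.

Each stage contributes driven/driver: chain 50/20 = 2.5, belt 21/12 = 1.75, chain 198/33 = 6, belt 720/180 = 4, internal gear 45/27 = 1.6667.
Overall: 2.5 × 1.75 × 6 × 4 × 1.6667 = 175.

175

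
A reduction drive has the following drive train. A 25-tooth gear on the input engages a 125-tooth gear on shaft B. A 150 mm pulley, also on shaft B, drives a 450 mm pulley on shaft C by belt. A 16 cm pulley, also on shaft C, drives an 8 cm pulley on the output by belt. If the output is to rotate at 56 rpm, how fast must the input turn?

420 rpm

Overall ratio R = 5 × 3 × 0.5 = 7.5.
Required input speed = output speed × R = 56 × 7.5 = 420 rpm.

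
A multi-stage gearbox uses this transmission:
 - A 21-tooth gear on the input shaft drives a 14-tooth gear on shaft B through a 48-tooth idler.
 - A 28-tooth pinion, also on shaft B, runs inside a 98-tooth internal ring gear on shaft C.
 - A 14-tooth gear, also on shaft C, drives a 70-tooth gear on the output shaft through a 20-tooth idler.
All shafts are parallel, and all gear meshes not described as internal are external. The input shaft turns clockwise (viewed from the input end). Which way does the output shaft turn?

the input shaft → shaft B: driver → idler → driven is 2 external meshes, 2 reversals → CW.
shaft B → shaft C: internal mesh, same direction → CW.
shaft C → the output shaft: driver → idler → driven is 2 external meshes, 2 reversals → CW.
4 reversals in total — an even number — so the output shaft turns the same way as the input shaft.

clockwise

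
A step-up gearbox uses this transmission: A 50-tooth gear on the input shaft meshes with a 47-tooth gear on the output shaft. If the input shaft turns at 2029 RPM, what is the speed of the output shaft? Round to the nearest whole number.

gear mesh 47/50 = 0.94 → 2029/0.94 = 2158.5 RPM

2159 RPM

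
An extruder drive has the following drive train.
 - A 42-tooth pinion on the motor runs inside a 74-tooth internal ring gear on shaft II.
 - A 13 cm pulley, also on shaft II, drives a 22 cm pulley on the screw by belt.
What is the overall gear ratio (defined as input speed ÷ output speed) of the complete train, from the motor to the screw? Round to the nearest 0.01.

2.98

Each stage contributes driven/driver: internal gear 74/42 = 1.7619, belt 22/13 = 1.6923.
Overall: 1.7619 × 1.6923 = 2.9817.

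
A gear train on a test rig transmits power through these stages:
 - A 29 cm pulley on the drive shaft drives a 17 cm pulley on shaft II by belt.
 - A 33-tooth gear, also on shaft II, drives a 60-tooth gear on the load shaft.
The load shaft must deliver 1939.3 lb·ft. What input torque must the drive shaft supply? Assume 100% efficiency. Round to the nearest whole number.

1820 lb·ft

Overall ratio R = 0.58621 × 1.8182 = 1.0658.
Input torque = output torque / R = 1939.3 / 1.0658 = 1819.5 lb·ft.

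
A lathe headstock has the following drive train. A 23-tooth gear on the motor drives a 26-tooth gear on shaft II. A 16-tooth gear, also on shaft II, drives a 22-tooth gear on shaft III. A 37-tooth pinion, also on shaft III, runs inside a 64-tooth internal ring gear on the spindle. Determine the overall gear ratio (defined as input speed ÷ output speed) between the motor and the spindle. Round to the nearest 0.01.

2.69

Each stage contributes driven/driver: gear mesh 26/23 = 1.1304, gear mesh 22/16 = 1.375, internal gear 64/37 = 1.7297.
Overall: 1.1304 × 1.375 × 1.7297 = 2.6886.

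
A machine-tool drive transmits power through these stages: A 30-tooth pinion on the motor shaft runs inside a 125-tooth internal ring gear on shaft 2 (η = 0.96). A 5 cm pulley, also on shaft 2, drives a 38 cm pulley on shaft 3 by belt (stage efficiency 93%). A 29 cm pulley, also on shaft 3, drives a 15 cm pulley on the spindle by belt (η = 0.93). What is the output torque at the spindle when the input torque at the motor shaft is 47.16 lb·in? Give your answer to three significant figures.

641 lb·in

Internal gear: ratio = 125/30 = 4.1667; torque at shaft 2 = 47.16 × 4.1667 × 0.96 = 188.64 lb·in.
Belt: ratio = 38/5 = 7.6; torque at shaft 3 = 188.64 × 7.6 × 0.93 = 1333.3 lb·in.
Belt: ratio = 15/29 = 0.51724; torque at the spindle = 1333.3 × 0.51724 × 0.93 = 641.37 lb·in.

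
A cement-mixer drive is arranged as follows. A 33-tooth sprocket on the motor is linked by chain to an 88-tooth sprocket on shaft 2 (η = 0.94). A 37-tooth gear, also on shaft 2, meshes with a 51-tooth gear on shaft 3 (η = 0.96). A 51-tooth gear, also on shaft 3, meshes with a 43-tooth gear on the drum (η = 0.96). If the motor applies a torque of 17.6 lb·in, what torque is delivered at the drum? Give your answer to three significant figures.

After the chain (88/33): 17.6 × 2.6667 × 0.94 = 44.117 lb·in
After the gear mesh (51/37): 44.117 × 1.3784 × 0.96 = 58.378 lb·in
After the gear mesh (43/51): 58.378 × 0.84314 × 0.96 = 47.252 lb·in

47.3 lb·in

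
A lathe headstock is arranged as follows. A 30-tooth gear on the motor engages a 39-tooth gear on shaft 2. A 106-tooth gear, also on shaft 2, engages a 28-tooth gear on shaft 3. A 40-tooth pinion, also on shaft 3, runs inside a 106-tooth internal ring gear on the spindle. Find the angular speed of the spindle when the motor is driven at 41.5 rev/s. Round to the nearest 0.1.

45.6 rev/s

Gear mesh: ratio = 39/30 = 1.3, so shaft 2 turns at 41.5 / 1.3 = 31.923 rev/s.
Gear mesh: ratio = 28/106 = 0.26415, so shaft 3 turns at 31.923 / 0.26415 = 120.85 rev/s.
Internal gear: ratio = 106/40 = 2.65, so the spindle turns at 120.85 / 2.65 = 45.604 rev/s.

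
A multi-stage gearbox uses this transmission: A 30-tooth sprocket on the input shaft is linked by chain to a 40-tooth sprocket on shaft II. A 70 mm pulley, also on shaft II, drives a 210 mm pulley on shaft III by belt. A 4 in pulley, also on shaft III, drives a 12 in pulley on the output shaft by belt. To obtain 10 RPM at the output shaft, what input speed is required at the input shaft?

120 RPM

Overall ratio R = 1.3333 × 3 × 3 = 12.
Required input speed = output speed × R = 10 × 12 = 120 RPM.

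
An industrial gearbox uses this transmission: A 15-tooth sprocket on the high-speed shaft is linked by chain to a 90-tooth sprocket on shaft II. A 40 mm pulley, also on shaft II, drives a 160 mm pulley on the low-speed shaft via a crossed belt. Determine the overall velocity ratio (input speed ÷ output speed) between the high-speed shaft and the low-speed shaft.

24

Each stage contributes driven/driver: chain 90/15 = 6, belt 160/40 = 4.
Overall: 6 × 4 = 24.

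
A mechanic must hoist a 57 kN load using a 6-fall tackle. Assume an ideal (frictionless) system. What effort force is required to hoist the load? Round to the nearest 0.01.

Block-and-tackle MA = number of supporting rope parts = 6.
Effort = load / MA = 57 / 6 = 9.5 kN.

9.50 kN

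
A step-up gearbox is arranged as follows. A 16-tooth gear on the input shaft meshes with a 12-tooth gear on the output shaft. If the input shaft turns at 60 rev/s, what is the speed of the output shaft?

80 rev/s

Gear mesh: ratio = 12/16 = 0.75, so the output shaft turns at 60 / 0.75 = 80 rev/s.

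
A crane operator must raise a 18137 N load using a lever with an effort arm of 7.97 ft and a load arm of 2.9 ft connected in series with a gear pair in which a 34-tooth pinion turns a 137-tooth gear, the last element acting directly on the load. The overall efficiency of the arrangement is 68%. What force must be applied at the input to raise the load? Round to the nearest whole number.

Lever MA = effort arm / load arm = 7.97/2.9 = 2.7483.
Gear pair MA = 137/34 = 4.0294.
Combined ideal MA = 2.7483 × 4.0294 = 11.074.
Actual MA = 11.074 × 0.68 = 7.5303.
Effort = load / actual MA = 18137 / 7.5303 = 2408.5 N.

2409 N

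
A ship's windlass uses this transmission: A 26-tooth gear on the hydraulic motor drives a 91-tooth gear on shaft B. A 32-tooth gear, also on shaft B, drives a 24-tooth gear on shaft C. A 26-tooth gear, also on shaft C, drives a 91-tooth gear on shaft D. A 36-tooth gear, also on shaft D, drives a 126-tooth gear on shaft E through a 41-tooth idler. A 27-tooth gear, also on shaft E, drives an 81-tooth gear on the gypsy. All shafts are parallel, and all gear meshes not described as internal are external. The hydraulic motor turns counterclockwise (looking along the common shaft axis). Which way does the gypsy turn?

counterclockwise

the hydraulic motor → shaft B: external mesh, 1 reversal → CW.
shaft B → shaft C: external mesh, 1 reversal → CCW.
shaft C → shaft D: external mesh, 1 reversal → CW.
shaft D → shaft E: driver → idler → driven is 2 external meshes, 2 reversals → CW.
shaft E → the gypsy: external mesh, 1 reversal → CCW.
6 reversals in total — an even number — so the gypsy turns the same way as the hydraulic motor.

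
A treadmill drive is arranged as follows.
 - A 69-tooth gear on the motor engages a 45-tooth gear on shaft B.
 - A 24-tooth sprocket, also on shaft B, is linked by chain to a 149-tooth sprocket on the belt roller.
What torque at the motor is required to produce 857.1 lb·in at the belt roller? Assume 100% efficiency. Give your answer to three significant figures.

212 lb·in

Overall ratio R = 0.65217 × 6.2083 = 4.0489.
Input torque = output torque / R = 857.1 / 4.0489 = 211.69 lb·in.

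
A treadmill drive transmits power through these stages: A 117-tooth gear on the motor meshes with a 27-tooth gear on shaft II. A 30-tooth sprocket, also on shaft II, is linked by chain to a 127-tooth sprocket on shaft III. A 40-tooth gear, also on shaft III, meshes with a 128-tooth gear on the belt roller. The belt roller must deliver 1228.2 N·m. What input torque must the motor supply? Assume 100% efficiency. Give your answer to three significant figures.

393 N·m

Overall ratio R = 0.23077 × 4.2333 × 3.2 = 3.1262.
Input torque = output torque / R = 1228.2 / 3.1262 = 392.88 N·m.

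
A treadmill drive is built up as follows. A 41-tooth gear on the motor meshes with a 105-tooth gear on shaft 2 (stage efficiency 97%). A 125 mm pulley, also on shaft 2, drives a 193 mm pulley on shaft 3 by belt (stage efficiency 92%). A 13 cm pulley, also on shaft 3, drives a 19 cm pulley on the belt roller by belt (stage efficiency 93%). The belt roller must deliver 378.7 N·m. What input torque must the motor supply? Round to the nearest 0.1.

Overall ratio R = 2.561 × 1.544 × 1.4615 = 5.7791; overall efficiency η = 0.97 × 0.92 × 0.93 = 0.8299.
Input torque = output torque / (R × η) = 378.7 / (5.7791 × 0.8299) = 78.957 N·m.

79.0 N·m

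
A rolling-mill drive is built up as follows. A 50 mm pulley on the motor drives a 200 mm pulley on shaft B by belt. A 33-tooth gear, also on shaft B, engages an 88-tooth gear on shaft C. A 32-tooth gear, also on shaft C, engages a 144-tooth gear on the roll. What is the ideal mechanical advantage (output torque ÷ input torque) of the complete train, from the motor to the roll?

Each stage contributes driven/driver: belt 200/50 = 4, gear mesh 88/33 = 2.6667, gear mesh 144/32 = 4.5.
Overall: 4 × 2.6667 × 4.5 = 48.

48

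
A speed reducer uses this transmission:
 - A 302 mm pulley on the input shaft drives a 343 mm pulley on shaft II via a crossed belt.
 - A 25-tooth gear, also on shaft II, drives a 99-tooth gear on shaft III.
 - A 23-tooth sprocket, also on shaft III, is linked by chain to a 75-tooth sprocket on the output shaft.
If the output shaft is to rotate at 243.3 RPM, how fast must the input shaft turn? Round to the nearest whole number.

Overall ratio R = 1.1358 × 3.96 × 3.2609 = 14.666.
Required input speed = output speed × R = 243.3 × 14.666 = 3568.3 RPM.

3568 RPM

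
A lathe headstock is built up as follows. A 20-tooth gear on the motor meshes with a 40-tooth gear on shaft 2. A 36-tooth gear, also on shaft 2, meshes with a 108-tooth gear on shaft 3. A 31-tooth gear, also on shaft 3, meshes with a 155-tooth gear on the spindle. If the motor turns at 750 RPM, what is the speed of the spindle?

25 RPM

the motor → shaft 2 (gear mesh, 40/20): 750 ÷ 2 = 375 RPM
shaft 2 → shaft 3 (gear mesh, 108/36): 375 ÷ 3 = 125 RPM
shaft 3 → the spindle (gear mesh, 155/31): 125 ÷ 5 = 25 RPM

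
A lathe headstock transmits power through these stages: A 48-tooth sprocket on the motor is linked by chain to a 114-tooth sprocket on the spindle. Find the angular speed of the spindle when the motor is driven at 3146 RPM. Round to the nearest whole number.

the motor → the spindle (chain, 114/48): 3146 ÷ 2.375 = 1324.6 RPM

1325 RPM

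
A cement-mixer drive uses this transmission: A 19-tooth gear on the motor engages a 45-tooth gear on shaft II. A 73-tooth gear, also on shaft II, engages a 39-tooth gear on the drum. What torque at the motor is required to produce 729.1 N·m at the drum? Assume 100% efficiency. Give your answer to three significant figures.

Overall ratio R = 2.3684 × 0.53425 = 1.2653.
Input torque = output torque / R = 729.1 / 1.2653 = 576.22 N·m.

576 N·m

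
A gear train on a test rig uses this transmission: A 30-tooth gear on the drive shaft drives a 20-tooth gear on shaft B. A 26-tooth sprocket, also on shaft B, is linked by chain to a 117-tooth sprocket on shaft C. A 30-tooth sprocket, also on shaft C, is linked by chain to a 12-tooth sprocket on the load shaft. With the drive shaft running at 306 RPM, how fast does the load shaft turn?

Gear mesh: ratio = 20/30 = 0.66667, so shaft B turns at 306 / 0.66667 = 459 RPM.
Chain: ratio = 117/26 = 4.5, so shaft C turns at 459 / 4.5 = 102 RPM.
Chain: ratio = 12/30 = 0.4, so the load shaft turns at 102 / 0.4 = 255 RPM.

255 RPM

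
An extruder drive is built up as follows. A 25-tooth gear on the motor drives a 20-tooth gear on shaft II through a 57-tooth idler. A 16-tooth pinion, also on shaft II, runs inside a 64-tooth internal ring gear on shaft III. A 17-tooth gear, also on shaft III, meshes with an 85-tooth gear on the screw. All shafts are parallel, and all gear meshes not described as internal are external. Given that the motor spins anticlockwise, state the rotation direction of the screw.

clockwise

the motor → shaft II: driver → idler → driven is 2 external meshes, 2 reversals → CCW.
shaft II → shaft III: internal mesh, same direction → CCW.
shaft III → the screw: external mesh, 1 reversal → CW.
3 reversals in total — an odd number — so the screw turns opposite to the motor.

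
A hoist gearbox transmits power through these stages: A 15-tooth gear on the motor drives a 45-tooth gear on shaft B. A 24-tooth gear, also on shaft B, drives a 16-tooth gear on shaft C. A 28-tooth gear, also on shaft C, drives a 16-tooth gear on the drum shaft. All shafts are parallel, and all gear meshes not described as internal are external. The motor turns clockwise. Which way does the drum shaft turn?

the motor → shaft B: external mesh, 1 reversal → CCW.
shaft B → shaft C: external mesh, 1 reversal → CW.
shaft C → the drum shaft: external mesh, 1 reversal → CCW.
3 reversals in total — an odd number — so the drum shaft turns opposite to the motor.

counterclockwise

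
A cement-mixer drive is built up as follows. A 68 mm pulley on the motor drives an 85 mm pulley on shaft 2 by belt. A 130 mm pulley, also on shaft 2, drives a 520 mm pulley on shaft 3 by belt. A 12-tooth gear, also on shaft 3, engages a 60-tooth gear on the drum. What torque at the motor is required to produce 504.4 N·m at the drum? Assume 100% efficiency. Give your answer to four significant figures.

20.18 N·m

Overall ratio R = 1.25 × 4 × 5 = 25.
Input torque = output torque / R = 504.4 / 25 = 20.176 N·m.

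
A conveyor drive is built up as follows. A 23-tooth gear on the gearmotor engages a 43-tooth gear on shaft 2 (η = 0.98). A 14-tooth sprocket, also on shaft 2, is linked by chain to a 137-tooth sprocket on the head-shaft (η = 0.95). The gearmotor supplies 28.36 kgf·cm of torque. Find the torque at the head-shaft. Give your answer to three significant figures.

gear mesh 43/23 = 1.8696 → τ = 28.36·1.8696·0.98 = 51.96 kgf·cm
chain 137/14 = 9.7857 → τ = 51.96·9.7857·0.95 = 483.05 kgf·cm

483 kgf·cm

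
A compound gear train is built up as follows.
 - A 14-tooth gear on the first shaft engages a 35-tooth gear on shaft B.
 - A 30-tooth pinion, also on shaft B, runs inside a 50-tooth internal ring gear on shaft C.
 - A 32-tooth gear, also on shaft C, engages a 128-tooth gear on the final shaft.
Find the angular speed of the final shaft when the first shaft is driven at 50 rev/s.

3 rev/s

Gear mesh: ratio = 35/14 = 2.5, so shaft B turns at 50 / 2.5 = 20 rev/s.
Internal gear: ratio = 50/30 = 1.6667, so shaft C turns at 20 / 1.6667 = 12 rev/s.
Gear mesh: ratio = 128/32 = 4, so the final shaft turns at 12 / 4 = 3 rev/s.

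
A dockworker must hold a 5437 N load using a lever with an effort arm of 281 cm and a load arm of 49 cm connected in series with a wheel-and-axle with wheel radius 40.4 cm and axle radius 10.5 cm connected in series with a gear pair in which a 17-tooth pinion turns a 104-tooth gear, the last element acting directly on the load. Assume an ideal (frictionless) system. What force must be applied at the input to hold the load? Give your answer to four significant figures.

40.28 N

Lever MA = effort arm / load arm = 281/49 = 5.7347.
Wheel-and-axle MA = R/r = 40.4/10.5 = 3.8476.
Gear pair MA = 104/17 = 6.1176.
Combined ideal MA = 5.7347 × 3.8476 × 6.1176 = 134.99.
Effort = load / MA = 5437 / 134.99 = 40.278 N.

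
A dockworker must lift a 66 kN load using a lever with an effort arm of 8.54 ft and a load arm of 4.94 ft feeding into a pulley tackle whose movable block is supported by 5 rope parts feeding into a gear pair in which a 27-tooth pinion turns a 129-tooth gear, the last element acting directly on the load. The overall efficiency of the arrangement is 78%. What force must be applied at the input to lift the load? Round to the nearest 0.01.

2.05 kN

Lever MA = effort arm / load arm = 8.54/4.94 = 1.7287.
Block-and-tackle MA = number of supporting rope parts = 5.
Gear pair MA = 129/27 = 4.7778.
Combined ideal MA = 1.7287 × 5 × 4.7778 = 41.298.
Actual MA = 41.298 × 0.78 = 32.212.
Effort = load / actual MA = 66 / 32.212 = 2.0489 kN.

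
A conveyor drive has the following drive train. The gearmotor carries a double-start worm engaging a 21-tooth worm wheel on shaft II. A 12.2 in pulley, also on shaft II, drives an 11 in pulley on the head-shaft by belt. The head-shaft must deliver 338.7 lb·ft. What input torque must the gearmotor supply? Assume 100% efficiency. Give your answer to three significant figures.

Overall ratio R = 10.5 × 0.90164 = 9.4672.
Input torque = output torque / R = 338.7 / 9.4672 = 35.776 lb·ft.

35.8 lb·ft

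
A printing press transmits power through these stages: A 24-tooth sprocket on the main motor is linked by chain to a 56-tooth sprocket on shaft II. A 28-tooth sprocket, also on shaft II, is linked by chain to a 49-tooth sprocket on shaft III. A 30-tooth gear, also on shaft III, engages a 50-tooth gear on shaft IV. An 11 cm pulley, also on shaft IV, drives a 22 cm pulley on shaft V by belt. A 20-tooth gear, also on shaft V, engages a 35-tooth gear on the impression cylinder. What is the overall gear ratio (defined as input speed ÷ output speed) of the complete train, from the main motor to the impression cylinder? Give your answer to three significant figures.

23.8

Each stage contributes driven/driver: chain 56/24 = 2.3333, chain 49/28 = 1.75, gear mesh 50/30 = 1.6667, belt 22/11 = 2, gear mesh 35/20 = 1.75.
Overall: 2.3333 × 1.75 × 1.6667 × 2 × 1.75 = 23.819.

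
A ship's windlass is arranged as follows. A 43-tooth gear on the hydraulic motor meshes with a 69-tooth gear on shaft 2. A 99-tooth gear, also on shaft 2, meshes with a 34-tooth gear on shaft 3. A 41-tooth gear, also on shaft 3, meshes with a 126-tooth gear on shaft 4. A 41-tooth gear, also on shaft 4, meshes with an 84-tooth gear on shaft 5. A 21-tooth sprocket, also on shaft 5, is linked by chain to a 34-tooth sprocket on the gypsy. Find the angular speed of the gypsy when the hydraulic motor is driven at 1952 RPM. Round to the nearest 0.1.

347.5 RPM

gear mesh 69/43 = 1.6047 → 1952/1.6047 = 1216.5 RPM
gear mesh 34/99 = 0.34343 → 1216.5/0.34343 = 3542.1 RPM
gear mesh 126/41 = 3.0732 → 3542.1/3.0732 = 1152.6 RPM
gear mesh 84/41 = 2.0488 → 1152.6/2.0488 = 562.57 RPM
chain 34/21 = 1.619 → 562.57/1.619 = 347.47 RPM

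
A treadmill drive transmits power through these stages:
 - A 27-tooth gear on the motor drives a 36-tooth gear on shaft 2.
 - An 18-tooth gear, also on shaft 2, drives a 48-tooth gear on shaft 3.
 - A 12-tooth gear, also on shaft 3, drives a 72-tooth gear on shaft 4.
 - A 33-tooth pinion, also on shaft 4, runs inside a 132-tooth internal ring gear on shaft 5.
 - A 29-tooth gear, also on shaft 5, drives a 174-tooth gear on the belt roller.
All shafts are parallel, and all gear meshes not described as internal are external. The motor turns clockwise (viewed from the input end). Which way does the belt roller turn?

clockwise

the motor → shaft 2: external mesh, 1 reversal → CCW.
shaft 2 → shaft 3: external mesh, 1 reversal → CW.
shaft 3 → shaft 4: external mesh, 1 reversal → CCW.
shaft 4 → shaft 5: internal mesh, same direction → CCW.
shaft 5 → the belt roller: external mesh, 1 reversal → CW.
4 reversals in total — an even number — so the belt roller turns the same way as the motor.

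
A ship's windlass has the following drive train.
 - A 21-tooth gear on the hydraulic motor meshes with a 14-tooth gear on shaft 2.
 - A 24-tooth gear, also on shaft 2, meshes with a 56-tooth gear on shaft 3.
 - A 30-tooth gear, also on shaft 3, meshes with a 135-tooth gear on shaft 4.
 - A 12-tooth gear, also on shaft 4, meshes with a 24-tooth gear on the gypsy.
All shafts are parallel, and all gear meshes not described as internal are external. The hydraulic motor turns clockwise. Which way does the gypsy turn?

the hydraulic motor → shaft 2: external mesh, 1 reversal → CCW.
shaft 2 → shaft 3: external mesh, 1 reversal → CW.
shaft 3 → shaft 4: external mesh, 1 reversal → CCW.
shaft 4 → the gypsy: external mesh, 1 reversal → CW.
4 reversals in total — an even number — so the gypsy turns the same way as the hydraulic motor.

clockwise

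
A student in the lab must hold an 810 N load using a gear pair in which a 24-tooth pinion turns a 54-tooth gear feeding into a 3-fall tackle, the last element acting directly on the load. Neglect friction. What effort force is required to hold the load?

Gear pair MA = 54/24 = 2.25.
Block-and-tackle MA = number of supporting rope parts = 3.
Combined ideal MA = 2.25 × 3 = 6.75.
Effort = load / MA = 810 / 6.75 = 120 N.

120 N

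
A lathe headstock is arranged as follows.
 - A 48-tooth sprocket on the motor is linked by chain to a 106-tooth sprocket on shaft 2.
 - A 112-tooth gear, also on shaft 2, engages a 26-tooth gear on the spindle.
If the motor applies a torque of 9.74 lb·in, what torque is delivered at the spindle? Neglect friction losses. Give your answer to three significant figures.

4.99 lb·in

chain 106/48 = 2.2083 → τ = 9.74·2.2083 = 21.509 lb·in
gear mesh 26/112 = 0.23214 → τ = 21.509·0.23214 = 4.9932 lb·in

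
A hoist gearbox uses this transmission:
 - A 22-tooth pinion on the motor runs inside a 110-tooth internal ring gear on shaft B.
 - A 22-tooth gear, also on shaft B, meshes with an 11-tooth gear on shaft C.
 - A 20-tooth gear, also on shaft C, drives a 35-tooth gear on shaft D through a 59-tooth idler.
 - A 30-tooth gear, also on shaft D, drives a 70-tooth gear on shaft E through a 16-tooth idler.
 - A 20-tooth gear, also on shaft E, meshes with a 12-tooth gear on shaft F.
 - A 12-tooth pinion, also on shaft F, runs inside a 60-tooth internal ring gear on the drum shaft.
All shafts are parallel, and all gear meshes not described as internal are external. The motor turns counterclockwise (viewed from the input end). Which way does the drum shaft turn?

counterclockwise

the motor → shaft B: internal mesh, same direction → CCW.
shaft B → shaft C: external mesh, 1 reversal → CW.
shaft C → shaft D: driver → idler → driven is 2 external meshes, 2 reversals → CW.
shaft D → shaft E: driver → idler → driven is 2 external meshes, 2 reversals → CW.
shaft E → shaft F: external mesh, 1 reversal → CCW.
shaft F → the drum shaft: internal mesh, same direction → CCW.
6 reversals in total — an even number — so the drum shaft turns the same way as the motor.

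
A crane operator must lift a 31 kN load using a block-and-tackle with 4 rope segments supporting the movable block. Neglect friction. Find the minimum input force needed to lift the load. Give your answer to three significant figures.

Block-and-tackle MA = number of supporting rope parts = 4.
Effort = load / MA = 31 / 4 = 7.75 kN.

7.75 kN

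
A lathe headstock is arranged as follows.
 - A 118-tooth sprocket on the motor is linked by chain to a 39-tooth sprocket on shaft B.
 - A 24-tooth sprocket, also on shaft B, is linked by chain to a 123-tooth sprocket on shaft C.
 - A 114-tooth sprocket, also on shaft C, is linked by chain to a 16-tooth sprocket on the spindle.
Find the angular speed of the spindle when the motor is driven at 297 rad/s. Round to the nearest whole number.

chain 39/118 = 0.33051 → 297/0.33051 = 898.62 rad/s
chain 123/24 = 5.125 → 898.62/5.125 = 175.34 rad/s
chain 16/114 = 0.14035 → 175.34/0.14035 = 1249.3 rad/s

1249 rad/s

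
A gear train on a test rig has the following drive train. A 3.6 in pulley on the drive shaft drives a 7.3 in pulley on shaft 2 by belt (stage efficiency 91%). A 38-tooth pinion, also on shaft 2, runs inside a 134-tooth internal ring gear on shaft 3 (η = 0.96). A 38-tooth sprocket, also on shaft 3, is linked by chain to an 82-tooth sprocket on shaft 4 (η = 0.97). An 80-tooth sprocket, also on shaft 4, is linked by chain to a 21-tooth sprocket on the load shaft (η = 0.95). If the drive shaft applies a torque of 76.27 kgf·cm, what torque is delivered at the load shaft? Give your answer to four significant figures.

belt 7.3/3.6 = 2.0278 → τ = 76.27·2.0278·0.91 = 140.74 kgf·cm
internal gear 134/38 = 3.5263 → τ = 140.74·3.5263·0.96 = 476.44 kgf·cm
chain 82/38 = 2.1579 → τ = 476.44·2.1579·0.97 = 997.26 kgf·cm
chain 21/80 = 0.2625 → τ = 997.26·0.2625·0.95 = 248.69 kgf·cm

248.7 kgf·cm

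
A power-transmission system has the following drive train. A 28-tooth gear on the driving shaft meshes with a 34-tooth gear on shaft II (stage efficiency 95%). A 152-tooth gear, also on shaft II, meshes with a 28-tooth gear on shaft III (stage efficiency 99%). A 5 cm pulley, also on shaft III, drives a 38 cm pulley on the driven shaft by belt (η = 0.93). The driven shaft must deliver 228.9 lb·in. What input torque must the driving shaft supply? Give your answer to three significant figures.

154 lb·in

Overall ratio R = 1.2143 × 0.18421 × 7.6 = 1.7; overall efficiency η = 0.95 × 0.99 × 0.93 = 0.8747.
Input torque = output torque / (R × η) = 228.9 / (1.7 × 0.8747) = 153.94 lb·in.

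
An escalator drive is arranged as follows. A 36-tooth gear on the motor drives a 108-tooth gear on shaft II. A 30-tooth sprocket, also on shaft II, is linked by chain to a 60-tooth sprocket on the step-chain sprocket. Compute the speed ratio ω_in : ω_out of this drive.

6

Each stage contributes driven/driver: gear mesh 108/36 = 3, chain 60/30 = 2.
Overall: 3 × 2 = 6.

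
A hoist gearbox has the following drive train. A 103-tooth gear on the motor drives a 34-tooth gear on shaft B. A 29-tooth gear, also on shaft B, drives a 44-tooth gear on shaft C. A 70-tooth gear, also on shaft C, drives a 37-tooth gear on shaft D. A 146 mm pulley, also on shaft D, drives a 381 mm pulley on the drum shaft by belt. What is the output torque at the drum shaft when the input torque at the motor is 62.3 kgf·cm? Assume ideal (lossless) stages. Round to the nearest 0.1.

gear mesh 34/103 = 0.3301 → τ = 62.3·0.3301 = 20.565 kgf·cm
gear mesh 44/29 = 1.5172 → τ = 20.565·1.5172 = 31.202 kgf·cm
gear mesh 37/70 = 0.52857 → τ = 31.202·0.52857 = 16.493 kgf·cm
belt 381/146 = 2.6096 → τ = 16.493·2.6096 = 43.039 kgf·cm

43.0 kgf·cm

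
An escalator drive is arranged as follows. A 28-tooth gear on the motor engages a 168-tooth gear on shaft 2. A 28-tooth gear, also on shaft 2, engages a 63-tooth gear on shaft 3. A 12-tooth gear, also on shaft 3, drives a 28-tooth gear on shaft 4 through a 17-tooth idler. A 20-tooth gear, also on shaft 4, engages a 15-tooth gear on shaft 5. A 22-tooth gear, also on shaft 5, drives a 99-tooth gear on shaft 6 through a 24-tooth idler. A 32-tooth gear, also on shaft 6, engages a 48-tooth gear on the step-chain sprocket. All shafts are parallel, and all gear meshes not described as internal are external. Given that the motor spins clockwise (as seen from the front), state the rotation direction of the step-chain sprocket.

clockwise

the motor → shaft 2: external mesh, 1 reversal → CCW.
shaft 2 → shaft 3: external mesh, 1 reversal → CW.
shaft 3 → shaft 4: driver → idler → driven is 2 external meshes, 2 reversals → CW.
shaft 4 → shaft 5: external mesh, 1 reversal → CCW.
shaft 5 → shaft 6: driver → idler → driven is 2 external meshes, 2 reversals → CCW.
shaft 6 → the step-chain sprocket: external mesh, 1 reversal → CW.
8 reversals in total — an even number — so the step-chain sprocket turns the same way as the motor.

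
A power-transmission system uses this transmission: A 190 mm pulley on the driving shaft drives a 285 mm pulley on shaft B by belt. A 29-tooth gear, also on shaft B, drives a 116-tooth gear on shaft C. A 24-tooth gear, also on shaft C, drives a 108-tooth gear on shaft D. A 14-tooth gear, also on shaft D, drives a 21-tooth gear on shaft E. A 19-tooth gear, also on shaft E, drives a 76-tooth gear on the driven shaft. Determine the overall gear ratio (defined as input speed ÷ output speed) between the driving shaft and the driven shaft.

162

Each stage contributes driven/driver: belt 285/190 = 1.5, gear mesh 116/29 = 4, gear mesh 108/24 = 4.5, gear mesh 21/14 = 1.5, gear mesh 76/19 = 4.
Overall: 1.5 × 4 × 4.5 × 1.5 × 4 = 162.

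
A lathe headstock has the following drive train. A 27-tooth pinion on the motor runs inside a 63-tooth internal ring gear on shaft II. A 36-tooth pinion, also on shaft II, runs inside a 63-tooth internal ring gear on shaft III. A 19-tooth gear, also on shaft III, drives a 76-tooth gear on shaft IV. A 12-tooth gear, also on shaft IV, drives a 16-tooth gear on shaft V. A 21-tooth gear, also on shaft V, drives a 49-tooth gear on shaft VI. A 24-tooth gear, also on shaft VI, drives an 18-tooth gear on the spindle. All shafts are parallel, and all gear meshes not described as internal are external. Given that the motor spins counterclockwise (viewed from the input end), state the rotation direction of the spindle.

the motor → shaft II: internal mesh, same direction → CCW.
shaft II → shaft III: internal mesh, same direction → CCW.
shaft III → shaft IV: external mesh, 1 reversal → CW.
shaft IV → shaft V: external mesh, 1 reversal → CCW.
shaft V → shaft VI: external mesh, 1 reversal → CW.
shaft VI → the spindle: external mesh, 1 reversal → CCW.
4 reversals in total — an even number — so the spindle turns the same way as the motor.

counterclockwise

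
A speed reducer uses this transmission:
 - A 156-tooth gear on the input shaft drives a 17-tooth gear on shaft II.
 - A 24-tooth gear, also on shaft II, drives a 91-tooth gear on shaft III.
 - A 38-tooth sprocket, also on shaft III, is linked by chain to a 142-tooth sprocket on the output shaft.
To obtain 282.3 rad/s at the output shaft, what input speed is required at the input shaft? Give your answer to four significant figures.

Overall ratio R = 0.10897 × 3.7917 × 3.7368 = 1.544.
Required input speed = output speed × R = 282.3 × 1.544 = 435.88 rad/s.

435.9 rad/s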